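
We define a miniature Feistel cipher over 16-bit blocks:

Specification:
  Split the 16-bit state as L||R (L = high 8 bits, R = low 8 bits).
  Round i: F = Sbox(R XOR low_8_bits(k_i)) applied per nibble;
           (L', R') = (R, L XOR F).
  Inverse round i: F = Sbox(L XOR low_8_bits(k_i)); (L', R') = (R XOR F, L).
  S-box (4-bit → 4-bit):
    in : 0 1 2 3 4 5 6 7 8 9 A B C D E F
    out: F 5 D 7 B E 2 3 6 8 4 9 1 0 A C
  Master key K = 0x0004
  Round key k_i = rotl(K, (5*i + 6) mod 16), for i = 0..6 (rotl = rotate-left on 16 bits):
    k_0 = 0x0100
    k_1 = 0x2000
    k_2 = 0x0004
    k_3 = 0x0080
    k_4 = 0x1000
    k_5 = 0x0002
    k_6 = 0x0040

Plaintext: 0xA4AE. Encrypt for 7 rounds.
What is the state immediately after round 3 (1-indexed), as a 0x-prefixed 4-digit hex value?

0x0411

s_0 = plaintext = 0xA4AE
s_1 = Round(s_0, k_0) = 0xAEEE
s_2 = Round(s_1, k_1) = 0xEE04
s_3 = Round(s_2, k_2) = 0x0411
s_4 = Round(s_3, k_3) = 0x1181
s_5 = Round(s_4, k_4) = 0x8174
s_6 = Round(s_5, k_5) = 0x74B3
s_7 = Round(s_6, k_6) = 0xB3B3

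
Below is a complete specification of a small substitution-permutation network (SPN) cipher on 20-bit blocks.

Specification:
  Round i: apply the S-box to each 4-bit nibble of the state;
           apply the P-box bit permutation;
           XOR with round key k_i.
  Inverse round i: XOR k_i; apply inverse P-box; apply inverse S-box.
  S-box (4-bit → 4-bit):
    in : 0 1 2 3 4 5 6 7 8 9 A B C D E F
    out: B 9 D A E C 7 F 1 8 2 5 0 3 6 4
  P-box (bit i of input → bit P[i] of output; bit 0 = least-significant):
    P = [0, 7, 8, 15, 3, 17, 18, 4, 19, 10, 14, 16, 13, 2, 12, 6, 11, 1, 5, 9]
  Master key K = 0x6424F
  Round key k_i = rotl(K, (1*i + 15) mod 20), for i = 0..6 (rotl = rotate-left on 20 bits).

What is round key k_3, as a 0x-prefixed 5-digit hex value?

K = 0x6424F
k_0 = rotl(K, (1*0+15) mod 20) = rotl(K, 15) = 0x7B212
k_1 = rotl(K, (1*1+15) mod 20) = rotl(K, 16) = 0xF6424
k_2 = rotl(K, (1*2+15) mod 20) = rotl(K, 17) = 0xEC849
k_3 = rotl(K, (1*3+15) mod 20) = rotl(K, 18) = 0xD9093

0xD9093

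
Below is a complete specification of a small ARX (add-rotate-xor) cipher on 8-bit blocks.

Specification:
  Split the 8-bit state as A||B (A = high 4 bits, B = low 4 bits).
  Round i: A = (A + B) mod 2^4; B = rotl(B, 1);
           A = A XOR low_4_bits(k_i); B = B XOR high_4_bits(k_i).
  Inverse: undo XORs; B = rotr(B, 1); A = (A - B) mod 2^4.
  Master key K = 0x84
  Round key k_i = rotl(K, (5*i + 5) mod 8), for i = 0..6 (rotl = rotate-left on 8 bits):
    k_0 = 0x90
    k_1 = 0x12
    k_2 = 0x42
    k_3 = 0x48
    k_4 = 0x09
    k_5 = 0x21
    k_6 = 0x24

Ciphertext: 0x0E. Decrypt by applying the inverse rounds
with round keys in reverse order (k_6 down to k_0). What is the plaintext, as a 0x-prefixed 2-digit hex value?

0x65

s_0 = ciphertext = 0x0E
s_1 = InvRound(s_0, k_6) = 0xE6
s_2 = InvRound(s_1, k_5) = 0xD2
s_3 = InvRound(s_2, k_4) = 0x31
s_4 = InvRound(s_3, k_3) = 0x1A
s_5 = InvRound(s_4, k_2) = 0xC7
s_6 = InvRound(s_5, k_1) = 0xB3
s_7 = InvRound(s_6, k_0) = 0x65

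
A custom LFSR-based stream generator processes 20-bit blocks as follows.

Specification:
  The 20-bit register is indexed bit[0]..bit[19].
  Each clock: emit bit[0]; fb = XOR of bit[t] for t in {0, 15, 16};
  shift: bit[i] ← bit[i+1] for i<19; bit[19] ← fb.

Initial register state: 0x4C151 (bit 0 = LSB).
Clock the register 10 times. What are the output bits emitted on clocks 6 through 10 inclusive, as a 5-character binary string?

reg_0 = 0x4C151
clock 1: out=1, reg = 0x260A8
clock 2: out=0, reg = 0x13054
clock 3: out=0, reg = 0x8982A
clock 4: out=0, reg = 0xC4C15
clock 5: out=1, reg = 0xE260A
clock 6: out=0, reg = 0x71305
clock 7: out=1, reg = 0x38982
clock 8: out=0, reg = 0x1C4C1
clock 9: out=1, reg = 0x8E260
clock 10: out=0, reg = 0xC7130

01010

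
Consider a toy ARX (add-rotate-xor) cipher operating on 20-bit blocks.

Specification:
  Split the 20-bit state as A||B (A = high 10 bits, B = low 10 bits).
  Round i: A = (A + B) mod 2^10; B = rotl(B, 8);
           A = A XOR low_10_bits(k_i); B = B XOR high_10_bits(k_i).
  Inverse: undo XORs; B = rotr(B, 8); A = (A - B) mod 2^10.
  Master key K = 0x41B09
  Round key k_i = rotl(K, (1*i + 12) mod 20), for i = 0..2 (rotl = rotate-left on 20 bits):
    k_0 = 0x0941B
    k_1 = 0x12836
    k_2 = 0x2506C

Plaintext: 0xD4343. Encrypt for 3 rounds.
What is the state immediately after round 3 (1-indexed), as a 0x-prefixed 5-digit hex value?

s_0 = plaintext = 0xD4343
s_1 = Round(s_0, k_0) = 0xA23F5
s_2 = Round(s_1, k_1) = 0x92DB7
s_3 = Round(s_2, k_2) = 0x1BBF9

0x1BBF9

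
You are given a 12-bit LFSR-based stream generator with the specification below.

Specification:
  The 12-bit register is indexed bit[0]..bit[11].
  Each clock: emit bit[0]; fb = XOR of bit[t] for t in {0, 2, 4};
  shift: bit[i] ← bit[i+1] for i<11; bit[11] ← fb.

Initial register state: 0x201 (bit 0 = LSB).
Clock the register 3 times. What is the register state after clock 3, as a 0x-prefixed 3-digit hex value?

reg_0 = 0x201
clock 1: out=1, reg = 0x900
clock 2: out=0, reg = 0x480
clock 3: out=0, reg = 0x240

0x240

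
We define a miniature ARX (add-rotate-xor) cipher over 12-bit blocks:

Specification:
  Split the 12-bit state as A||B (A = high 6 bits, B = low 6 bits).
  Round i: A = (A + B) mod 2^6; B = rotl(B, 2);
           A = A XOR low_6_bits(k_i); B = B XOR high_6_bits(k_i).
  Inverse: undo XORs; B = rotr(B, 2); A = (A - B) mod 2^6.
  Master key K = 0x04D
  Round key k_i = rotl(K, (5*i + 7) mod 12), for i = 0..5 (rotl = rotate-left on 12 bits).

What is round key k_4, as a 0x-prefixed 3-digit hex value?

K = 0x04D
k_0 = rotl(K, (5*0+7) mod 12) = rotl(K, 7) = 0x682
k_1 = rotl(K, (5*1+7) mod 12) = rotl(K, 0) = 0x04D
k_2 = rotl(K, (5*2+7) mod 12) = rotl(K, 5) = 0x9A0
k_3 = rotl(K, (5*3+7) mod 12) = rotl(K, 10) = 0x413
k_4 = rotl(K, (5*4+7) mod 12) = rotl(K, 3) = 0x268

0x268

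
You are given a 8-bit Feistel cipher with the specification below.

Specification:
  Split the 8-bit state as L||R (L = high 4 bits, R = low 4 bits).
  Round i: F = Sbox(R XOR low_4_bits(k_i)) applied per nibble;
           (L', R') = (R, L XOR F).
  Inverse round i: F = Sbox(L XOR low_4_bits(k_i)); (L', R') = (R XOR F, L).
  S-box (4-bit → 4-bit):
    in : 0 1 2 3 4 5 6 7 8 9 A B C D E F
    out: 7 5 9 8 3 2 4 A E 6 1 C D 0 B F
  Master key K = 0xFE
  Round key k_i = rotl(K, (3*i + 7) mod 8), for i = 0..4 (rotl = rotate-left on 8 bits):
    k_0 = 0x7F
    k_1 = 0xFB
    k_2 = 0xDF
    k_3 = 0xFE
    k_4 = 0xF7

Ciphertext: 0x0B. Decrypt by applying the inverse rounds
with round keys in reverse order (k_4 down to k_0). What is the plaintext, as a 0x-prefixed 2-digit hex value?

s_0 = ciphertext = 0x0B
s_1 = InvRound(s_0, k_4) = 0x10
s_2 = InvRound(s_1, k_3) = 0xF1
s_3 = InvRound(s_2, k_2) = 0x6F
s_4 = InvRound(s_3, k_1) = 0xF6
s_5 = InvRound(s_4, k_0) = 0x1F

0x1F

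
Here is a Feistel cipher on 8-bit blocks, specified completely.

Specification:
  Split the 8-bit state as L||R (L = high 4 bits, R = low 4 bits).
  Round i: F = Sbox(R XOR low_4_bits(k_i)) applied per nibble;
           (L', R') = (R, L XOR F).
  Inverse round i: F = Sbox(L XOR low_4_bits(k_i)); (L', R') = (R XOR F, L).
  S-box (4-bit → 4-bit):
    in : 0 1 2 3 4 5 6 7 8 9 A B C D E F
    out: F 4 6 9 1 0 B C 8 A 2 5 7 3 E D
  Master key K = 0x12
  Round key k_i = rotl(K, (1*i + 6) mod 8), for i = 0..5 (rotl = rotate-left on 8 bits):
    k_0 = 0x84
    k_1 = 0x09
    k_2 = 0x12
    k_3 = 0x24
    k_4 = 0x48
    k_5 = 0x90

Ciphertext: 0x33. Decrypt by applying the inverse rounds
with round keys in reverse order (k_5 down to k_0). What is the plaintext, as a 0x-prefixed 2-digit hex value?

s_0 = ciphertext = 0x33
s_1 = InvRound(s_0, k_5) = 0xA3
s_2 = InvRound(s_1, k_4) = 0x5A
s_3 = InvRound(s_2, k_3) = 0xE5
s_4 = InvRound(s_3, k_2) = 0x2E
s_5 = InvRound(s_4, k_1) = 0xB2
s_6 = InvRound(s_5, k_0) = 0xFB

0xFB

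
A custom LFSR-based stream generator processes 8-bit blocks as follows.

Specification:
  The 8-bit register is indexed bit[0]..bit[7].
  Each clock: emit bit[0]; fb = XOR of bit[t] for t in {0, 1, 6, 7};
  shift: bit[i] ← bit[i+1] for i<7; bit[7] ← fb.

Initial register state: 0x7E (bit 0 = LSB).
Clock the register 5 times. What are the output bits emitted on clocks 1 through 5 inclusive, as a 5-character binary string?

01111

reg_0 = 0x7E
clock 1: out=0, reg = 0x3F
clock 2: out=1, reg = 0x1F
clock 3: out=1, reg = 0x0F
clock 4: out=1, reg = 0x07
clock 5: out=1, reg = 0x03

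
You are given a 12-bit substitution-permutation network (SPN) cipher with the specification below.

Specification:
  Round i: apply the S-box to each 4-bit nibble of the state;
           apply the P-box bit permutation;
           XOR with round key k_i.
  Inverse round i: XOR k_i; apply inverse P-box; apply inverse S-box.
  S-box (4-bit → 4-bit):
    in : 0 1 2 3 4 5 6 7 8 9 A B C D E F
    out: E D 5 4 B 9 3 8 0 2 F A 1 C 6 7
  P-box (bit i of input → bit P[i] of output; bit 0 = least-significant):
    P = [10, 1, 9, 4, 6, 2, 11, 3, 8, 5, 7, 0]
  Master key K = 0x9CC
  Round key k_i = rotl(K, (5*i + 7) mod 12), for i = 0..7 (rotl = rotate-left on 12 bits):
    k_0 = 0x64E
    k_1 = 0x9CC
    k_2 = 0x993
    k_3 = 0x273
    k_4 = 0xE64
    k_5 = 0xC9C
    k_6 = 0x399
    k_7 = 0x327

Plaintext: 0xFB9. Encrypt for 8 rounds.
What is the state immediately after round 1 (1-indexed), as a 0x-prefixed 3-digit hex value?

0x7E0

s_0 = plaintext = 0xFB9
s_1 = Round(s_0, k_0) = 0x7E0
s_2 = Round(s_1, k_1) = 0x3DB
s_3 = Round(s_2, k_2) = 0x109
s_4 = Round(s_3, k_3) = 0xBFC
s_5 = Round(s_4, k_4) = 0x201
s_6 = Round(s_5, k_5) = 0x300
s_7 = Round(s_6, k_6) = 0x907
s_8 = Round(s_7, k_7) = 0xB1B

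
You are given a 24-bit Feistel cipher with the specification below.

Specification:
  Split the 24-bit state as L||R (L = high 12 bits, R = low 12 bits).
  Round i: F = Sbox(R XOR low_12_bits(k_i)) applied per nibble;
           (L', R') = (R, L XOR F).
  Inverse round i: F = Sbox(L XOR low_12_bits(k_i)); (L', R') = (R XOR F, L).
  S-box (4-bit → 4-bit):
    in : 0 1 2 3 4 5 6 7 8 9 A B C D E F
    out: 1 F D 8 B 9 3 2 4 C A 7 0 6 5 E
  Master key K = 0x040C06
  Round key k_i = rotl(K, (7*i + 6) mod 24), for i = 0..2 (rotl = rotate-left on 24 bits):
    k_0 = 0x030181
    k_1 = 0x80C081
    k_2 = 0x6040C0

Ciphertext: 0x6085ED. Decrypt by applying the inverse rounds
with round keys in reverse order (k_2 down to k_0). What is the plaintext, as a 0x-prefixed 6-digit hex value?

0xD9F53C

s_0 = ciphertext = 0x6085ED
s_1 = InvRound(s_0, k_2) = 0x6E9608
s_2 = InvRound(s_1, k_1) = 0x53C6E9
s_3 = InvRound(s_2, k_0) = 0xD9F53C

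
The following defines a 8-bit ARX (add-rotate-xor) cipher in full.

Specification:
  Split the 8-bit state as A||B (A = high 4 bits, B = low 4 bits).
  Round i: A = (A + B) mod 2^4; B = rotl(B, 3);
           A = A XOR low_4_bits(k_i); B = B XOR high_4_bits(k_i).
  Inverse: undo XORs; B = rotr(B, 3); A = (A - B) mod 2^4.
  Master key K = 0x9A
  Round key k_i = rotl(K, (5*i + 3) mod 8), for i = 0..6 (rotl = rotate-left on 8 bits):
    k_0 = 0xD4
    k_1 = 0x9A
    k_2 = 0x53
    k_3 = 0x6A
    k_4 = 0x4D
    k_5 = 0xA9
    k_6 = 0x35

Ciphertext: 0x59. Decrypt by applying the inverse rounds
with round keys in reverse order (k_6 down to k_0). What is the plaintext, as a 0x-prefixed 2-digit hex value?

s_0 = ciphertext = 0x59
s_1 = InvRound(s_0, k_6) = 0xB5
s_2 = InvRound(s_1, k_5) = 0x3F
s_3 = InvRound(s_2, k_4) = 0x77
s_4 = InvRound(s_3, k_3) = 0xB2
s_5 = InvRound(s_4, k_2) = 0xAE
s_6 = InvRound(s_5, k_1) = 0x2E
s_7 = InvRound(s_6, k_0) = 0x06

0x06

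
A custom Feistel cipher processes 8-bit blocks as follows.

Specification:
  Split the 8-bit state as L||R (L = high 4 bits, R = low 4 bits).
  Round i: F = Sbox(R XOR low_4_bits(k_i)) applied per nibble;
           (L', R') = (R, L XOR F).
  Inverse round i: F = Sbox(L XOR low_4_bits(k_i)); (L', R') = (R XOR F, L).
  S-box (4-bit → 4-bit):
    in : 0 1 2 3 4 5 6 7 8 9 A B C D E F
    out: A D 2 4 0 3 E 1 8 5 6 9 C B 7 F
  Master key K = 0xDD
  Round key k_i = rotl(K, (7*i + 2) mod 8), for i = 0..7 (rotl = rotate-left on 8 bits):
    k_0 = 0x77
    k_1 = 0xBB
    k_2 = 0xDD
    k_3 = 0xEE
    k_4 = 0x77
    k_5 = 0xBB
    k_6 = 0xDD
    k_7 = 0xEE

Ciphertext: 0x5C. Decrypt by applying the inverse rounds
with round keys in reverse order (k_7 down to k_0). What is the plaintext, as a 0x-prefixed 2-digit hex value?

s_0 = ciphertext = 0x5C
s_1 = InvRound(s_0, k_7) = 0x55
s_2 = InvRound(s_1, k_6) = 0xD5
s_3 = InvRound(s_2, k_5) = 0xBD
s_4 = InvRound(s_3, k_4) = 0x1B
s_5 = InvRound(s_4, k_3) = 0x41
s_6 = InvRound(s_5, k_2) = 0x44
s_7 = InvRound(s_6, k_1) = 0xB4
s_8 = InvRound(s_7, k_0) = 0x8B

0x8B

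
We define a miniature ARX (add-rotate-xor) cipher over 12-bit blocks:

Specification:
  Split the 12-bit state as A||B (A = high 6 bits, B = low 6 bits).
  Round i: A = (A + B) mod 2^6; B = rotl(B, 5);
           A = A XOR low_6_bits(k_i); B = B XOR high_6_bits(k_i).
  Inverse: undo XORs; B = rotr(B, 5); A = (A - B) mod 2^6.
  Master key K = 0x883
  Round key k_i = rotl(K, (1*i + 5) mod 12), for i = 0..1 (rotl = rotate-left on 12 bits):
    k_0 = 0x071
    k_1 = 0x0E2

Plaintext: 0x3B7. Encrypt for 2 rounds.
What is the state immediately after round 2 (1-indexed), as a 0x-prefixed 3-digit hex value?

s_0 = plaintext = 0x3B7
s_1 = Round(s_0, k_0) = 0xD3A
s_2 = Round(s_1, k_1) = 0x31E

0x31E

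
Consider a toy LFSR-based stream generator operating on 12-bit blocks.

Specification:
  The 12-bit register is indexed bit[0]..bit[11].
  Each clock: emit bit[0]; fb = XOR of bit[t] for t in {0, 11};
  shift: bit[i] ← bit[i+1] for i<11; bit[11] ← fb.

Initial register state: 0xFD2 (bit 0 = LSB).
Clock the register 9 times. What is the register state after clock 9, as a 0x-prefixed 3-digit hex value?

reg_0 = 0xFD2
clock 1: out=0, reg = 0xFE9
clock 2: out=1, reg = 0x7F4
clock 3: out=0, reg = 0x3FA
clock 4: out=0, reg = 0x1FD
clock 5: out=1, reg = 0x8FE
clock 6: out=0, reg = 0xC7F
clock 7: out=1, reg = 0x63F
clock 8: out=1, reg = 0xB1F
clock 9: out=1, reg = 0x58F

0x58F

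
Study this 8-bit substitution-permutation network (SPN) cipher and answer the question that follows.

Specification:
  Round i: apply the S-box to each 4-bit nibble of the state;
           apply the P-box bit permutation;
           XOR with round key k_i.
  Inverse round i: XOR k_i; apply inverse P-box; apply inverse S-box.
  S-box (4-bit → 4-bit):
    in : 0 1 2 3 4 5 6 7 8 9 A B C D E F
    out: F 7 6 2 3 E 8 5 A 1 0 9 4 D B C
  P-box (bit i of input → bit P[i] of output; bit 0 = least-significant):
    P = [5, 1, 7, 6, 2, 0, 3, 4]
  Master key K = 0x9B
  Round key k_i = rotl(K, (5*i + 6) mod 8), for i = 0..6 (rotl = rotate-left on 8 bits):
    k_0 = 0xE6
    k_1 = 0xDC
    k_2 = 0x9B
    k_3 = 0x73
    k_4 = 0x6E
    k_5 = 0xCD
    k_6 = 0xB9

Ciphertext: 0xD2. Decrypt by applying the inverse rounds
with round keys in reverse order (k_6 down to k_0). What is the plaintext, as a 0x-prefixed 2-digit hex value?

s_0 = ciphertext = 0xD2
s_1 = InvRound(s_0, k_6) = 0x2E
s_2 = InvRound(s_1, k_5) = 0x30
s_3 = InvRound(s_2, k_4) = 0xD8
s_4 = InvRound(s_3, k_3) = 0x21
s_5 = InvRound(s_4, k_2) = 0xF1
s_6 = InvRound(s_5, k_1) = 0x19
s_7 = InvRound(s_6, k_0) = 0x00

0x00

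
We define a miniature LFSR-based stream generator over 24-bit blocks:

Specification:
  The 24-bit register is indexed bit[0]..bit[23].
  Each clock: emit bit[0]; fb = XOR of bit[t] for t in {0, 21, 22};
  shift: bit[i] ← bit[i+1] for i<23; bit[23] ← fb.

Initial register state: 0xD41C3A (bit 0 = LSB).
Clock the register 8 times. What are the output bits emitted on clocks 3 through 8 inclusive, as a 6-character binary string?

reg_0 = 0xD41C3A
clock 1: out=0, reg = 0xEA0E1D
clock 2: out=1, reg = 0xF5070E
clock 3: out=0, reg = 0x7A8387
clock 4: out=1, reg = 0xBD41C3
clock 5: out=1, reg = 0x5EA0E1
clock 6: out=1, reg = 0x2F5070
clock 7: out=0, reg = 0x97A838
clock 8: out=0, reg = 0x4BD41C

011100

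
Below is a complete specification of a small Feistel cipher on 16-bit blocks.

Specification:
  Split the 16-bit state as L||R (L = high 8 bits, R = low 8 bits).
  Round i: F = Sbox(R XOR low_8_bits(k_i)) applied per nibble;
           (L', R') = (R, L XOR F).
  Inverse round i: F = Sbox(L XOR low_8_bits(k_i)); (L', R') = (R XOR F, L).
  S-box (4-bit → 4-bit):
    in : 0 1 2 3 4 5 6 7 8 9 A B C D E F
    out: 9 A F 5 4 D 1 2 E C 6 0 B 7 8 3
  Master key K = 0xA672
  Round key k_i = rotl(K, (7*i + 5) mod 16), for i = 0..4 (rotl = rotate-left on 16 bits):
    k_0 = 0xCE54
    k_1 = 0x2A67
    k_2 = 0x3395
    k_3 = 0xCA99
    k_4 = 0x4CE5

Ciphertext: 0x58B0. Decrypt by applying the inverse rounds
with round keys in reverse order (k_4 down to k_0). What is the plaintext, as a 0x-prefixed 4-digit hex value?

s_0 = ciphertext = 0x58B0
s_1 = InvRound(s_0, k_4) = 0xB758
s_2 = InvRound(s_1, k_3) = 0xA0B7
s_3 = InvRound(s_2, k_2) = 0xEAA0
s_4 = InvRound(s_3, k_1) = 0x47EA
s_5 = InvRound(s_4, k_0) = 0x4F47

0x4F47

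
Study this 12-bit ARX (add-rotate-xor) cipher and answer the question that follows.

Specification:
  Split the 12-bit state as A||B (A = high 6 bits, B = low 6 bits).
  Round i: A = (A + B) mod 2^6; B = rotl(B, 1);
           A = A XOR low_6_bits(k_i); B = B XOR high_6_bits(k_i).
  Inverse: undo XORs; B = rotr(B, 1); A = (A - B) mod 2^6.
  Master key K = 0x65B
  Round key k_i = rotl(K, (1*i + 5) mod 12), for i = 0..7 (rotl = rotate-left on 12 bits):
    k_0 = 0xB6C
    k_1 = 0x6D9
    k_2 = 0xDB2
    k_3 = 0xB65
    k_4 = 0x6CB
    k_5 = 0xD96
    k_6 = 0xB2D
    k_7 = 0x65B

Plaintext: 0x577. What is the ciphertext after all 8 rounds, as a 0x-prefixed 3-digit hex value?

s_0 = plaintext = 0x577
s_1 = Round(s_0, k_0) = 0x802
s_2 = Round(s_1, k_1) = 0xEDF
s_3 = Round(s_2, k_2) = 0xA08
s_4 = Round(s_3, k_3) = 0x57D
s_5 = Round(s_4, k_4) = 0x660
s_6 = Round(s_5, k_5) = 0xBF7
s_7 = Round(s_6, k_6) = 0x2C3
s_8 = Round(s_7, k_7) = 0x55F

0x55F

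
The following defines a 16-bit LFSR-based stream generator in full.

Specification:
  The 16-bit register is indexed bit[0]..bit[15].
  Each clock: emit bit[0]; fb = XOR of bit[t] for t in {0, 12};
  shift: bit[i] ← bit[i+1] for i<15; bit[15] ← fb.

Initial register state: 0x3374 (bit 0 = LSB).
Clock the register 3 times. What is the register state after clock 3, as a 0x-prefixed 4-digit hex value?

reg_0 = 0x3374
clock 1: out=0, reg = 0x99BA
clock 2: out=0, reg = 0xCCDD
clock 3: out=1, reg = 0xE66E

0xE66E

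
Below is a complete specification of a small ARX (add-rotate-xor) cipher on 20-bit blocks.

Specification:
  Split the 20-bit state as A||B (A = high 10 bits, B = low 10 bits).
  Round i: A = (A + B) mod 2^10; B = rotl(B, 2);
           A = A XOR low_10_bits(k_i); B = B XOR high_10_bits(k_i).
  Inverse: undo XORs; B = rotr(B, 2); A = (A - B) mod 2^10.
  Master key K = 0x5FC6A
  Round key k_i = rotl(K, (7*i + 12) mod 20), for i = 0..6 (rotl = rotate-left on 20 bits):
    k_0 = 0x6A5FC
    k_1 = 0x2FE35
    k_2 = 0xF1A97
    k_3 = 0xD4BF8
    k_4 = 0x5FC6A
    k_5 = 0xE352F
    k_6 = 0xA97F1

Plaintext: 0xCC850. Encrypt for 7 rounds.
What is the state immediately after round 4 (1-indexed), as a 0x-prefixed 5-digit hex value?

0x56DF5

s_0 = plaintext = 0xCC850
s_1 = Round(s_0, k_0) = 0x9F8E9
s_2 = Round(s_1, k_1) = 0x54B1B
s_3 = Round(s_2, k_2) = 0xBEBA9
s_4 = Round(s_3, k_3) = 0x56DF5
s_5 = Round(s_4, k_4) = 0xCEAAA
s_6 = Round(s_5, k_5) = 0x32D27
s_7 = Round(s_6, k_6) = 0x80E38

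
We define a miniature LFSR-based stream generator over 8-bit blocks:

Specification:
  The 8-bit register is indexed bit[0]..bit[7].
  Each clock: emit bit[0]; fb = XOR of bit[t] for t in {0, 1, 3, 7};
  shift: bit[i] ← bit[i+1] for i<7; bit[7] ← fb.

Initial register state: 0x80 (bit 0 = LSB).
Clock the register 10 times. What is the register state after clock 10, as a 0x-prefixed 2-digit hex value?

reg_0 = 0x80
clock 1: out=0, reg = 0xC0
clock 2: out=0, reg = 0xE0
clock 3: out=0, reg = 0xF0
clock 4: out=0, reg = 0xF8
clock 5: out=0, reg = 0x7C
clock 6: out=0, reg = 0xBE
clock 7: out=0, reg = 0xDF
clock 8: out=1, reg = 0x6F
clock 9: out=1, reg = 0xB7
clock 10: out=1, reg = 0xDB

0xDB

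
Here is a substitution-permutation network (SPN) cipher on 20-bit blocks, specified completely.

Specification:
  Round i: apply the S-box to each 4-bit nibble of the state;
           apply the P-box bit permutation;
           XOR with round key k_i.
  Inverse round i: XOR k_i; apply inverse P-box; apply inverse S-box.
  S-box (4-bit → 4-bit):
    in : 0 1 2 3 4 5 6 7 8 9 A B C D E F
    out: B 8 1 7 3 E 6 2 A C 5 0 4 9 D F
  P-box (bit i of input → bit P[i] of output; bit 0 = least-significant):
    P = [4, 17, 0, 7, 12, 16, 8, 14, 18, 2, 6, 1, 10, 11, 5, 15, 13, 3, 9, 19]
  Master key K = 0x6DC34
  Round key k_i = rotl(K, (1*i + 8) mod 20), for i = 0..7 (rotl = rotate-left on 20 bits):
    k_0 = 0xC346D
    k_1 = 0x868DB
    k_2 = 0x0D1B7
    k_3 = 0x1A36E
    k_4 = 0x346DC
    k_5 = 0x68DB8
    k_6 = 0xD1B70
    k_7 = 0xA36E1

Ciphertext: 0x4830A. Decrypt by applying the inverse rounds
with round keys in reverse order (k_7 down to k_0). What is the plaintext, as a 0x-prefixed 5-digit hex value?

0x56AE6

s_0 = ciphertext = 0x4830A
s_1 = InvRound(s_0, k_7) = 0x0EEA5
s_2 = InvRound(s_1, k_6) = 0xDD3FE
s_3 = InvRound(s_2, k_5) = 0x94507
s_4 = InvRound(s_3, k_4) = 0x5B9CF
s_5 = InvRound(s_4, k_3) = 0xC6229
s_6 = InvRound(s_5, k_2) = 0xF10AD
s_7 = InvRound(s_6, k_1) = 0x26F04
s_8 = InvRound(s_7, k_0) = 0x56AE6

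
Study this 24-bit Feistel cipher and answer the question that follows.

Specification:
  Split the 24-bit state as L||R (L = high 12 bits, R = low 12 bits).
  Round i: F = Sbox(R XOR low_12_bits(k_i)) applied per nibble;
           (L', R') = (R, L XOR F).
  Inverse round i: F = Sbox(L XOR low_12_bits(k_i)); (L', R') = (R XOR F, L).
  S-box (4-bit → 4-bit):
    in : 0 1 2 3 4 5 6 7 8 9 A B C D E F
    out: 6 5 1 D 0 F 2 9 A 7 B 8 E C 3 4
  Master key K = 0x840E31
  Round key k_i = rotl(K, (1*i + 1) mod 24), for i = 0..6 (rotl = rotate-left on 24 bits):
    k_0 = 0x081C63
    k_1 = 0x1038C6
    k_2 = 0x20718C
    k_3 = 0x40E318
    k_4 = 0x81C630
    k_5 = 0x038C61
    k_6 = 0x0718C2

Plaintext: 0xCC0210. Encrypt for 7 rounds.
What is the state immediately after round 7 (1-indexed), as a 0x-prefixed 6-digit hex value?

0x8C82EF

s_0 = plaintext = 0xCC0210
s_1 = Round(s_0, k_0) = 0x210F5D
s_2 = Round(s_1, k_1) = 0xF5DB68
s_3 = Round(s_2, k_2) = 0xB6846D
s_4 = Round(s_3, k_3) = 0x46D2F7
s_5 = Round(s_4, k_4) = 0x2F7484
s_6 = Round(s_5, k_5) = 0x4848C8
s_7 = Round(s_6, k_6) = 0x8C82EF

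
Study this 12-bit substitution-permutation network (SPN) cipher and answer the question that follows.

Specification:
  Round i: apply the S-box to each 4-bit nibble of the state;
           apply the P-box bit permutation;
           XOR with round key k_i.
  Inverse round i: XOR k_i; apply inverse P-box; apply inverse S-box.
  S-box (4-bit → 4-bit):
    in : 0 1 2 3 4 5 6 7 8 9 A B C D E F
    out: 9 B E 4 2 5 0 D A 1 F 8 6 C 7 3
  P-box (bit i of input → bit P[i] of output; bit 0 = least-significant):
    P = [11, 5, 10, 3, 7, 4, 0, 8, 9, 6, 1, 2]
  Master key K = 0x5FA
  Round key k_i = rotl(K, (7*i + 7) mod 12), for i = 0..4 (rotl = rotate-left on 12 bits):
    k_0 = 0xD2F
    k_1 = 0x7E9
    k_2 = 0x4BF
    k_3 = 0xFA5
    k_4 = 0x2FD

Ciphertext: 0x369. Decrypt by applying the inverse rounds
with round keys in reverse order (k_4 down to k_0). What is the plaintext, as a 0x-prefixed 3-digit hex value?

s_0 = ciphertext = 0x369
s_1 = InvRound(s_0, k_4) = 0xB16
s_2 = InvRound(s_1, k_3) = 0x3EC
s_3 = InvRound(s_2, k_2) = 0xE23
s_4 = InvRound(s_3, k_1) = 0xC00
s_5 = InvRound(s_4, k_0) = 0xDD8

0xDD8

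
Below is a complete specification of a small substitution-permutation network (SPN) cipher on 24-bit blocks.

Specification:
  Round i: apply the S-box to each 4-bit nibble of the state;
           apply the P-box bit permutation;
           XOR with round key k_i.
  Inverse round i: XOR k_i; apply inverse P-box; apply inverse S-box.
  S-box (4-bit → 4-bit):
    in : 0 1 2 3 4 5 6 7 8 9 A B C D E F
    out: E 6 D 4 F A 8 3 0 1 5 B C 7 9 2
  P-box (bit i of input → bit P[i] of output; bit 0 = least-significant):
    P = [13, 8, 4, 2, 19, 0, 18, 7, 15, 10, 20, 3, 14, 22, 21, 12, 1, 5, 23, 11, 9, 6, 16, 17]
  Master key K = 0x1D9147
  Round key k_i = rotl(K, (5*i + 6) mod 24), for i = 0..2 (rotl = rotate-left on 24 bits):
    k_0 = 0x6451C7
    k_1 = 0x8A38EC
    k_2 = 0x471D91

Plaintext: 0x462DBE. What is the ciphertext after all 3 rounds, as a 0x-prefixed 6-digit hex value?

0x922798

s_0 = plaintext = 0x462DBE
s_1 = Round(s_0, k_0) = 0x5FAF02
s_2 = Round(s_1, k_1) = 0xAC5C19
s_3 = Round(s_2, k_2) = 0x922798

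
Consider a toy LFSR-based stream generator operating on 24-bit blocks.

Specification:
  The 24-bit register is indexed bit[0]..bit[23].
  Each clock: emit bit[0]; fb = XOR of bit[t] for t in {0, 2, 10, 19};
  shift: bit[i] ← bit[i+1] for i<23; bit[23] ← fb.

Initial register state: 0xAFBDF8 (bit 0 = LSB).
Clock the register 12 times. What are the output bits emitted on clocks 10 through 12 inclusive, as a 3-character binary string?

011

reg_0 = 0xAFBDF8
clock 1: out=0, reg = 0x57DEFC
clock 2: out=0, reg = 0x2BEF7E
clock 3: out=0, reg = 0x95F7BF
clock 4: out=1, reg = 0xCAFBDF
clock 5: out=1, reg = 0xE57DEF
clock 6: out=1, reg = 0xF2BEF7
clock 7: out=1, reg = 0xF95F7B
clock 8: out=1, reg = 0xFCAFBD
clock 9: out=1, reg = 0x7E57DE
clock 10: out=0, reg = 0xBF2BEF
clock 11: out=1, reg = 0xDF95F7
clock 12: out=1, reg = 0x6FCAFB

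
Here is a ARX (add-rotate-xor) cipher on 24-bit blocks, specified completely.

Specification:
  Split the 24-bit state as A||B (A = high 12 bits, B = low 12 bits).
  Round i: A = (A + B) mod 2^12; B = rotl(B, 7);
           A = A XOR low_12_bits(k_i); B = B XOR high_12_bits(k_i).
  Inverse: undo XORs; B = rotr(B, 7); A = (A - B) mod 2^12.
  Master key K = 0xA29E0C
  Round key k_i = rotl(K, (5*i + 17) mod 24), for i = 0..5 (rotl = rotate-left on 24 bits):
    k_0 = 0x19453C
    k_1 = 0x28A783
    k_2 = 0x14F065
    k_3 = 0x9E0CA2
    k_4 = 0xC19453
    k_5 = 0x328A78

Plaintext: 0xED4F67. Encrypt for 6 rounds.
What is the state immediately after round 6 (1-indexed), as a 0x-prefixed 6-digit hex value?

0xE0D7F6

s_0 = plaintext = 0xED4F67
s_1 = Round(s_0, k_0) = 0xB0726F
s_2 = Round(s_1, k_1) = 0xAF5519
s_3 = Round(s_2, k_2) = 0x06BDE7
s_4 = Round(s_3, k_3) = 0x2F0A0F
s_5 = Round(s_4, k_4) = 0x8ACBC9
s_6 = Round(s_5, k_5) = 0xE0D7F6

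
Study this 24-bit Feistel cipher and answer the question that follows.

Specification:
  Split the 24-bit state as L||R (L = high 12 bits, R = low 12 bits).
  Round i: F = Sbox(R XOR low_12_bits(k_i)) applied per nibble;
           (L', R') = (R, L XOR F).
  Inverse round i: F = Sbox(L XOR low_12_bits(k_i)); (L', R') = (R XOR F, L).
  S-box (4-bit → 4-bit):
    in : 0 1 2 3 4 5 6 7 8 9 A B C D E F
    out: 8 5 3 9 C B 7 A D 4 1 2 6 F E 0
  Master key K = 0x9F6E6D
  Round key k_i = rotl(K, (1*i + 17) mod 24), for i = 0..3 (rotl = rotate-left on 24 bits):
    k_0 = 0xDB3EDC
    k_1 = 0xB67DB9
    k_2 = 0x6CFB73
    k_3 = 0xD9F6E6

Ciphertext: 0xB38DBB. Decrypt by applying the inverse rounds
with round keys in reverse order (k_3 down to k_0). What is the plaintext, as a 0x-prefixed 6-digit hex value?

0xFC1112

s_0 = ciphertext = 0xB38DBB
s_1 = InvRound(s_0, k_3) = 0x245B38
s_2 = InvRound(s_1, k_2) = 0xFAF245
s_3 = InvRound(s_2, k_1) = 0x112FAF
s_4 = InvRound(s_3, k_0) = 0xFC1112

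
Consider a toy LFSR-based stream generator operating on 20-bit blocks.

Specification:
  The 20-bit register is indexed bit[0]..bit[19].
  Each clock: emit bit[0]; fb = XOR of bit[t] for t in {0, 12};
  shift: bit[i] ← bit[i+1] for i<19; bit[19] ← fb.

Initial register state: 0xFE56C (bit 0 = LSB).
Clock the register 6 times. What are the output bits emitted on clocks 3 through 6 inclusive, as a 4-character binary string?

1101

reg_0 = 0xFE56C
clock 1: out=0, reg = 0x7F2B6
clock 2: out=0, reg = 0xBF95B
clock 3: out=1, reg = 0x5FCAD
clock 4: out=1, reg = 0x2FE56
clock 5: out=0, reg = 0x97F2B
clock 6: out=1, reg = 0x4BF95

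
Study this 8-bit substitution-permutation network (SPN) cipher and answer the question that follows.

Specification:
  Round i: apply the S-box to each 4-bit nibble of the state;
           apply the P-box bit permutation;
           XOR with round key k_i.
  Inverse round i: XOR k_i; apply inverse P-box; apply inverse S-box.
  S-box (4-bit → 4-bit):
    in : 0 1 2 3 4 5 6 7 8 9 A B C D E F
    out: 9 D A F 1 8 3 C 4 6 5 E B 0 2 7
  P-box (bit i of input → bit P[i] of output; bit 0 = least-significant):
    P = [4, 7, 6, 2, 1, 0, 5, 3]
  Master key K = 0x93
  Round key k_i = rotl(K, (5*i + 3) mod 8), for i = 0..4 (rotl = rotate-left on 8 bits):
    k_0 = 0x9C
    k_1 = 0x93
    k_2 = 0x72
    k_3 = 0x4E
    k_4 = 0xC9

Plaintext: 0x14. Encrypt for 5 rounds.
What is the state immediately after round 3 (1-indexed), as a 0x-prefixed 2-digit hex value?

s_0 = plaintext = 0x14
s_1 = Round(s_0, k_0) = 0xA6
s_2 = Round(s_1, k_1) = 0x21
s_3 = Round(s_2, k_2) = 0x2F
s_4 = Round(s_3, k_3) = 0x97
s_5 = Round(s_4, k_4) = 0xAC

0x2F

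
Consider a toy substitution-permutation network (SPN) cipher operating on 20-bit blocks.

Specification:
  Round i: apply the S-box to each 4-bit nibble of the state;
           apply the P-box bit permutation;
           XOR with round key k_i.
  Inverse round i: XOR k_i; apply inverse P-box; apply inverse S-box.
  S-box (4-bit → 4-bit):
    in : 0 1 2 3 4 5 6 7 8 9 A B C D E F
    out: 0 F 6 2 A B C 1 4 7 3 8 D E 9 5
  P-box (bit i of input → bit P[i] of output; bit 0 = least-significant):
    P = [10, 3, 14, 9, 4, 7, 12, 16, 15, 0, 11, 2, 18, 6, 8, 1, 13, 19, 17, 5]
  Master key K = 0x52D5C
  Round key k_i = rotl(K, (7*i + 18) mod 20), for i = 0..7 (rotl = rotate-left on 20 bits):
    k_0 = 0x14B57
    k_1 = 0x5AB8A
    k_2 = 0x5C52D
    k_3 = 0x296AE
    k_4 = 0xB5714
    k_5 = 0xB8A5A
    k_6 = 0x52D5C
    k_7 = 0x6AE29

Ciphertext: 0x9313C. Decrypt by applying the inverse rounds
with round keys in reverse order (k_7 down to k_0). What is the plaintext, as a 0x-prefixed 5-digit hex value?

0xF89F7

s_0 = ciphertext = 0x9313C
s_1 = InvRound(s_0, k_7) = 0x2F1CE
s_2 = InvRound(s_1, k_6) = 0x8EF1F
s_3 = InvRound(s_2, k_5) = 0xF24BF
s_4 = InvRound(s_3, k_4) = 0xEC32D
s_5 = InvRound(s_4, k_3) = 0x3C32F
s_6 = InvRound(s_5, k_2) = 0x8E00E
s_7 = InvRound(s_6, k_1) = 0x3F646
s_8 = InvRound(s_7, k_0) = 0xF89F7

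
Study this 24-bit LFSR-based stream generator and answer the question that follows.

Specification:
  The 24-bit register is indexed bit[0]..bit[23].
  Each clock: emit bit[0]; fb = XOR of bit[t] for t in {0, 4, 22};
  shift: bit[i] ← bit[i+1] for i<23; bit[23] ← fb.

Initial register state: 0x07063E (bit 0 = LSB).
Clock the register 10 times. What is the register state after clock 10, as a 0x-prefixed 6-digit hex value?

reg_0 = 0x07063E
clock 1: out=0, reg = 0x83831F
clock 2: out=1, reg = 0x41C18F
clock 3: out=1, reg = 0x20E0C7
clock 4: out=1, reg = 0x907063
clock 5: out=1, reg = 0xC83831
clock 6: out=1, reg = 0xE41C18
clock 7: out=0, reg = 0x720E0C
clock 8: out=0, reg = 0xB90706
clock 9: out=0, reg = 0x5C8383
clock 10: out=1, reg = 0x2E41C1

0x2E41C1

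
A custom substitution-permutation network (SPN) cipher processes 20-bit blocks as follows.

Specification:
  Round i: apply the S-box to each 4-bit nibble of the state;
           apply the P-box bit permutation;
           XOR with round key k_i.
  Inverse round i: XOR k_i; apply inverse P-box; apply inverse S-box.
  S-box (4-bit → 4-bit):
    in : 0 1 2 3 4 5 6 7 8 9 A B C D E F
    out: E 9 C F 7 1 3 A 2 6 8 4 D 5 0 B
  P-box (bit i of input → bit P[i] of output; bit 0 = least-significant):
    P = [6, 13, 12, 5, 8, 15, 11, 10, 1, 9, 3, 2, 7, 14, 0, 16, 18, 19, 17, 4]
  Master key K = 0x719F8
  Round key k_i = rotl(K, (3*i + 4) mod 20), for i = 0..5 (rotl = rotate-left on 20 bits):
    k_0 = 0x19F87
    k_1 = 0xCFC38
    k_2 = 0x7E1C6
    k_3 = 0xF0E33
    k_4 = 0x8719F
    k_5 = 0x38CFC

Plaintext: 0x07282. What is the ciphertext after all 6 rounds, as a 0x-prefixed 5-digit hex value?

s_0 = plaintext = 0x07282
s_1 = Round(s_0, k_0) = 0xA4FBB
s_2 = Round(s_1, k_1) = 0xCA6AF
s_3 = Round(s_2, k_2) = 0x0C7B4
s_4 = Round(s_3, k_3) = 0x434E6
s_5 = Round(s_4, k_4) = 0x71354
s_6 = Round(s_5, k_5) = 0xABF22

0xABF22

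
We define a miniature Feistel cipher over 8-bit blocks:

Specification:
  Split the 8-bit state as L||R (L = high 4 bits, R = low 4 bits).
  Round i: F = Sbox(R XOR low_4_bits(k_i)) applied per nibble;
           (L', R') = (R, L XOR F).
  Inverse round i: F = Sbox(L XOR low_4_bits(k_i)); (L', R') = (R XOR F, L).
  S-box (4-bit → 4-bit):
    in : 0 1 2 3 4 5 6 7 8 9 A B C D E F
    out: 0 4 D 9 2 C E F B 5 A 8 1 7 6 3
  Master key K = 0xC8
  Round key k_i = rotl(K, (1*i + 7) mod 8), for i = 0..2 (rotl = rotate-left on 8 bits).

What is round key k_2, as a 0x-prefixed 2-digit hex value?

K = 0xC8
k_0 = rotl(K, (1*0+7) mod 8) = rotl(K, 7) = 0x64
k_1 = rotl(K, (1*1+7) mod 8) = rotl(K, 0) = 0xC8
k_2 = rotl(K, (1*2+7) mod 8) = rotl(K, 1) = 0x91

0x91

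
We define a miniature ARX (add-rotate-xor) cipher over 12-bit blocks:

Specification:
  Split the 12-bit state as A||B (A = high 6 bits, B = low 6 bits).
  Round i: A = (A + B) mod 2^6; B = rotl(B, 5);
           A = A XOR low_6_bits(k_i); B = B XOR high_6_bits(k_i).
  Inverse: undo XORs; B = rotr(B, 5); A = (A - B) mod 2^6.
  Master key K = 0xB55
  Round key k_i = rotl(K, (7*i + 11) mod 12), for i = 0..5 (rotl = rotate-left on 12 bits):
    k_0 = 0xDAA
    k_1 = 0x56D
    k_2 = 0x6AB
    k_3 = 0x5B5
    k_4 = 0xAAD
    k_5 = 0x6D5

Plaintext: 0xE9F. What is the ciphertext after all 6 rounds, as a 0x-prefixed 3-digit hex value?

0x1DF

s_0 = plaintext = 0xE9F
s_1 = Round(s_0, k_0) = 0xCD9
s_2 = Round(s_1, k_1) = 0x879
s_3 = Round(s_2, k_2) = 0xC66
s_4 = Round(s_3, k_3) = 0x885
s_5 = Round(s_4, k_4) = 0x288
s_6 = Round(s_5, k_5) = 0x1DF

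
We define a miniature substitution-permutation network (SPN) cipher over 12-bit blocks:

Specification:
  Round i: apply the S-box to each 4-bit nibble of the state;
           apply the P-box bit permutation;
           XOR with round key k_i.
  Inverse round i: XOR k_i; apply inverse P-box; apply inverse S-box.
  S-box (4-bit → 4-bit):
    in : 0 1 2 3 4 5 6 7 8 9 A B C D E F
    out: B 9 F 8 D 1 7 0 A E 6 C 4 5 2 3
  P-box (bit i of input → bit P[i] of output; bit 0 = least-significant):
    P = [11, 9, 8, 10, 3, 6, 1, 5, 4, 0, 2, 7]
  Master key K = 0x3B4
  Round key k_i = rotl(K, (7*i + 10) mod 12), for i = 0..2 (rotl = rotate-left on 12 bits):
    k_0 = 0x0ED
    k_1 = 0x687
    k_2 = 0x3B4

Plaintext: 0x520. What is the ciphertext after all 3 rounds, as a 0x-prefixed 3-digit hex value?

0xEE1

s_0 = plaintext = 0x520
s_1 = Round(s_0, k_0) = 0xE97
s_2 = Round(s_1, k_1) = 0x6E4
s_3 = Round(s_2, k_2) = 0xEE1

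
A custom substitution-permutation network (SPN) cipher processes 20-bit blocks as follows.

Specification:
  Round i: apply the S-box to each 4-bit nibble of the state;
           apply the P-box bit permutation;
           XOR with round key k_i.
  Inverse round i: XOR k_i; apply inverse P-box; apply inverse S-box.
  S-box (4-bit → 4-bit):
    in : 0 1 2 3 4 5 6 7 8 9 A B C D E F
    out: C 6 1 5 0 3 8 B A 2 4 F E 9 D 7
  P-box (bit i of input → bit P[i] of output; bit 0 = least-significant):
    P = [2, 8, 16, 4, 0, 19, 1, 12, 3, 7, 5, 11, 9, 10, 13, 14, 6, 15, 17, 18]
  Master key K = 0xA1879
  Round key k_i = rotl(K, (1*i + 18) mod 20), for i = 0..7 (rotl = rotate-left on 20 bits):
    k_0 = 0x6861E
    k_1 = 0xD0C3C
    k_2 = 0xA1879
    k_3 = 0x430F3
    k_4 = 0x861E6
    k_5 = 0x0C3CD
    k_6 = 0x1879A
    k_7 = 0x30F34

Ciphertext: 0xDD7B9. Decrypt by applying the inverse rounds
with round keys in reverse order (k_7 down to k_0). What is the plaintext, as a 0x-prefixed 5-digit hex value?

s_0 = ciphertext = 0xDD7B9
s_1 = InvRound(s_0, k_7) = 0xC6772
s_2 = InvRound(s_1, k_6) = 0x70F9A
s_3 = InvRound(s_2, k_5) = 0xB863E
s_4 = InvRound(s_3, k_4) = 0xFB54C
s_5 = InvRound(s_4, k_3) = 0x19FFB
s_6 = InvRound(s_5, k_2) = 0x15911
s_7 = InvRound(s_6, k_1) = 0x68375
s_8 = InvRound(s_7, k_0) = 0x29339

0x29339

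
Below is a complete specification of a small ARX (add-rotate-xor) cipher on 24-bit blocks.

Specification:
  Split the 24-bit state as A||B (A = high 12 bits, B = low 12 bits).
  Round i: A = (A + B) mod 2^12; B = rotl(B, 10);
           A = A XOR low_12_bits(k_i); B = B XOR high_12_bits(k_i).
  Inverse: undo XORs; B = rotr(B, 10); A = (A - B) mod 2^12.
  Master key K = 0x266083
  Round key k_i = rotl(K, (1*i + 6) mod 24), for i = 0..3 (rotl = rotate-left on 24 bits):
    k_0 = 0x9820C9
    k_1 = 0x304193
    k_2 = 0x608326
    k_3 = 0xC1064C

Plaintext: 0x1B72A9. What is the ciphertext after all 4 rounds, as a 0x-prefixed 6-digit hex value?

0x79D396

s_0 = plaintext = 0x1B72A9
s_1 = Round(s_0, k_0) = 0x4A9D28
s_2 = Round(s_1, k_1) = 0x04204E
s_3 = Round(s_2, k_2) = 0x3B6E1B
s_4 = Round(s_3, k_3) = 0x79D396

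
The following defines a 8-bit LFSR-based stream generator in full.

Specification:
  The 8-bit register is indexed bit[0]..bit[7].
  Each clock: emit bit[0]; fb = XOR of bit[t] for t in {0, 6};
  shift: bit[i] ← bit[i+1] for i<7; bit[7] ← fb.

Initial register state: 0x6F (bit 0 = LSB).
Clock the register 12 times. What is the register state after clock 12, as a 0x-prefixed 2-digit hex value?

reg_0 = 0x6F
clock 1: out=1, reg = 0x37
clock 2: out=1, reg = 0x9B
clock 3: out=1, reg = 0xCD
clock 4: out=1, reg = 0x66
clock 5: out=0, reg = 0xB3
clock 6: out=1, reg = 0xD9
clock 7: out=1, reg = 0x6C
clock 8: out=0, reg = 0xB6
clock 9: out=0, reg = 0x5B
clock 10: out=1, reg = 0x2D
clock 11: out=1, reg = 0x96
clock 12: out=0, reg = 0x4B

0x4B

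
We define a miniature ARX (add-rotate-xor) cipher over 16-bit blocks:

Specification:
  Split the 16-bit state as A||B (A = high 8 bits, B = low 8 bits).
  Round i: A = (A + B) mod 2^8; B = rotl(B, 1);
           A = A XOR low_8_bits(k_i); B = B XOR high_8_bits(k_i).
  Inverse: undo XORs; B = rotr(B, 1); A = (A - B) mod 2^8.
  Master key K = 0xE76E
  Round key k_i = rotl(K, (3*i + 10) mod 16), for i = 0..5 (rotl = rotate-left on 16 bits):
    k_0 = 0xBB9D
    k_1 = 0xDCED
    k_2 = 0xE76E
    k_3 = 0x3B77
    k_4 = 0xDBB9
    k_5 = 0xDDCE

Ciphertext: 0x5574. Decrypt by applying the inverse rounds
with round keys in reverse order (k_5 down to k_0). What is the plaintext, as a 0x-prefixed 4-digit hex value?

s_0 = ciphertext = 0x5574
s_1 = InvRound(s_0, k_5) = 0xC7D4
s_2 = InvRound(s_1, k_4) = 0xF787
s_3 = InvRound(s_2, k_3) = 0x225E
s_4 = InvRound(s_3, k_2) = 0x70DC
s_5 = InvRound(s_4, k_1) = 0x9D00
s_6 = InvRound(s_5, k_0) = 0x23DD

0x23DD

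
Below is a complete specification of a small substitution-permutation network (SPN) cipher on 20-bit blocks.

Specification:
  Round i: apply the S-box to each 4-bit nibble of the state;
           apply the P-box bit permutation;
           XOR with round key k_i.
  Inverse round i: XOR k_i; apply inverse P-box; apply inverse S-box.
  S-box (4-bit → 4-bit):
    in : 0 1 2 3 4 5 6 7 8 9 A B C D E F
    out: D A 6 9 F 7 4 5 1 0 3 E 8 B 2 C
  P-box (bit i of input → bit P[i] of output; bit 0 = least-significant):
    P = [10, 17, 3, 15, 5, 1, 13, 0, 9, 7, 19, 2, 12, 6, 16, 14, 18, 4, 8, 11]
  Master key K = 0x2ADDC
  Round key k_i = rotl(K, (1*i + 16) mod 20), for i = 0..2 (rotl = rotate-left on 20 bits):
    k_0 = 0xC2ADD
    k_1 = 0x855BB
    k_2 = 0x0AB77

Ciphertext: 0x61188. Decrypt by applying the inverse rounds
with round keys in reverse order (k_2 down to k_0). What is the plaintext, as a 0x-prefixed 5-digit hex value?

s_0 = ciphertext = 0x61188
s_1 = InvRound(s_0, k_2) = 0xDAD4B
s_2 = InvRound(s_1, k_1) = 0xD4E7C
s_3 = InvRound(s_2, k_0) = 0x9FE08

0x9FE08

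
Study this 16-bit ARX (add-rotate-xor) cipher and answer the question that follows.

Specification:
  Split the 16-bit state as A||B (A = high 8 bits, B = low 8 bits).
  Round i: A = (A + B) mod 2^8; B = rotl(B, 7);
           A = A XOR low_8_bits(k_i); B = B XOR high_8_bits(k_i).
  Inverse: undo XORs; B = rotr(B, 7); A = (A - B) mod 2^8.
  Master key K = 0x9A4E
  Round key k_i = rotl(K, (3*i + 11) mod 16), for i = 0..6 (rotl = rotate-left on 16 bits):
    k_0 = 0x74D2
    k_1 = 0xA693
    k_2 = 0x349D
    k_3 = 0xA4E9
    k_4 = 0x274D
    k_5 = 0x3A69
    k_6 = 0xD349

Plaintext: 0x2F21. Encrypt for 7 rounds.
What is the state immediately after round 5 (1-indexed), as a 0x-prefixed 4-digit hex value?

0xABE2

s_0 = plaintext = 0x2F21
s_1 = Round(s_0, k_0) = 0x82E4
s_2 = Round(s_1, k_1) = 0xF5D4
s_3 = Round(s_2, k_2) = 0x545E
s_4 = Round(s_3, k_3) = 0x5B8B
s_5 = Round(s_4, k_4) = 0xABE2
s_6 = Round(s_5, k_5) = 0xE44B
s_7 = Round(s_6, k_6) = 0x6676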